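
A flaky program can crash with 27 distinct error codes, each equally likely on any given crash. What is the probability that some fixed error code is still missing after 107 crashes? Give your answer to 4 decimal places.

0.0176

On each crash the fixed error code fails to appear with probability 26/27.
P(still missing after 107) = (26/27)^107 = 0.01763.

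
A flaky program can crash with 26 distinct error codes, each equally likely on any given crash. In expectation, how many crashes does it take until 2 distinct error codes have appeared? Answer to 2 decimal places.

With k distinct error codes already seen, the next new one arrives after an expected 26/(26-k) crashes.
Sum over k = 0,...,1: E = 26/26 + 26/25 = 2.040.

2.04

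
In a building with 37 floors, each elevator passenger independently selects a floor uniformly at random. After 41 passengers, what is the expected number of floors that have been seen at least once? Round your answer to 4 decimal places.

24.9681

For each floor, P(seen in 41 passengers) = 1 - (36/37)^41 = 0.67481.
By linearity of expectation, E[distinct seen] = 37·(1 - (36/37)^41) = 24.96812.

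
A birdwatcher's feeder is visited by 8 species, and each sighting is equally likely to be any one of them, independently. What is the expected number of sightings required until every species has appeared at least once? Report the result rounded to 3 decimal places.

After k distinct species have appeared, the next sighting gives a new one with probability (8-k)/8, so the expected wait for the (k+1)-th is 8/(8-k).
E[T] = 8/8 + 8/7 + 8/6 + ... + 8/2 + 8/1 = 8·H_{8}.
H_{8} = 2.7179, so E[T] = 21.7429.

21.743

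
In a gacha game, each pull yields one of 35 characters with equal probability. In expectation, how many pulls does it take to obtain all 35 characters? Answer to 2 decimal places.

145.14

The wait to go from k to k+1 distinct characters is geometric with mean 35/(35-k).
E[T] = 35/35 + 35/34 + 35/33 + ... + 35/2 + 35/1 = 35·H_{35}.
H_{35} = 4.147, so E[T] = 145.137.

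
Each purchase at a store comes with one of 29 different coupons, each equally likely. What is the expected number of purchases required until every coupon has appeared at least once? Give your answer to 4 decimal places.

Split into phases: going from k distinct to k+1 distinct takes on average 29/(29-k) purchases.
E[T] = 29/29 + 29/28 + 29/27 + ... + 29/2 + 29/1 = 29·H_{29}.
H_{29} = 3.96165, so E[T] = 114.88796.

114.8880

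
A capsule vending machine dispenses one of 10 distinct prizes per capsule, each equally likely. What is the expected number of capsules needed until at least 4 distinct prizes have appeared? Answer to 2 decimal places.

With k distinct prizes already seen, the next new one arrives after an expected 10/(10-k) capsules.
Sum over k = 0,...,3: E = 10/10 + 10/9 + 10/8 + 10/7 = 4.790.

4.79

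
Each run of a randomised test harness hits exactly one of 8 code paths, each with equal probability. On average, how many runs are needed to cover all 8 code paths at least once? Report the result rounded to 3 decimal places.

21.743

Split into phases: going from k distinct to k+1 distinct takes on average 8/(8-k) runs.
E[T] = 8/8 + 8/7 + 8/6 + ... + 8/2 + 8/1 = 8·H_{8}.
H_{8} = 2.7179, so E[T] = 21.7429.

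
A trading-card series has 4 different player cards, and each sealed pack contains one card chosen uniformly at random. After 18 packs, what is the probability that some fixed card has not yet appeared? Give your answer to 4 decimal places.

Each pack misses the fixed card with probability (4-1)/4 = 3/4, independently.
P(still missing after 18) = (3/4)^18 = 0.00564.

0.0056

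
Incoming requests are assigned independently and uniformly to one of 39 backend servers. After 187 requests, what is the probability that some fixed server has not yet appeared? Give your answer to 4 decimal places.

0.0078

On each request the fixed server fails to appear with probability 38/39.
P(still missing after 187) = (38/39)^187 = 0.00777.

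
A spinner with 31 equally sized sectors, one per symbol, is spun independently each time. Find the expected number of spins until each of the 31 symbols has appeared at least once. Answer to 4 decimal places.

124.8446

The wait to go from k to k+1 distinct symbols is geometric with mean 31/(31-k).
E[T] = 31/31 + 31/30 + 31/29 + ... + 31/2 + 31/1 = 31·H_{31}.
H_{31} = 4.02725, so E[T] = 124.84460.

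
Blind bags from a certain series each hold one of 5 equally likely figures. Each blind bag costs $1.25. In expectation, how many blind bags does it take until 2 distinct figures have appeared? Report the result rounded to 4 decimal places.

Going from k to k+1 distinct takes a geometric number of blind bags with mean 5/(5-k).
Sum over k = 0,...,1: E = 5/5 + 5/4 = 2.25000.

2.2500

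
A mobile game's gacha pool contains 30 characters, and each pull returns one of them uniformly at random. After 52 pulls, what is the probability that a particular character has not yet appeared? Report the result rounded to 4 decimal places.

On each pull the fixed character fails to appear with probability 29/30.
P(still missing after 52) = (29/30)^52 = 0.17155.

0.1715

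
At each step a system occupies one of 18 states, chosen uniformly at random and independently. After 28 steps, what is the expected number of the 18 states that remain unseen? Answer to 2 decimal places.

For each state, P(unseen after 28) = (17/18)^28 = 0.202.
By linearity of expectation, E[unseen] = 18·(17/18)^28 = 3.633.

3.63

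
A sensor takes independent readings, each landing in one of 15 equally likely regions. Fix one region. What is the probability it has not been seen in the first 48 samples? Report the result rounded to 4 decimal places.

0.0365

On each sample the fixed region fails to appear with probability 14/15.
P(still missing after 48) = (14/15)^48 = 0.03646.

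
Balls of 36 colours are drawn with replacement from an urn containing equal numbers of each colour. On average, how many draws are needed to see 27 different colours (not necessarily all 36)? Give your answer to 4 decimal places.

48.4413

Going from k to k+1 distinct takes a geometric number of draws with mean 36/(36-k).
Sum over k = 0,...,26: E = 36/36 + 36/35 + 36/34 + ... + 36/11 + 36/10 = 48.44127.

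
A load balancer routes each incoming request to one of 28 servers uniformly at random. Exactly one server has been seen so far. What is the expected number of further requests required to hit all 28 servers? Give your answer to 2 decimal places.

108.96

With k distinct servers already seen, the next new one takes an expected 28/(28-k) requests.
Sum over k = 1,...,27: E = 28/27 + 28/26 + 28/25 + ... + 28/2 + 28/1 = 108.961.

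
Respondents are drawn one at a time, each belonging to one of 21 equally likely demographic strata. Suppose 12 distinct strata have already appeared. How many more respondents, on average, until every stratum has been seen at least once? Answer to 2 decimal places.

59.41

From k distinct to k+1 distinct takes on average 21/(21-k) respondents.
Sum over k = 12,...,20: E = 21/9 + 21/8 + 21/7 + ... + 21/2 + 21/1 = 59.408.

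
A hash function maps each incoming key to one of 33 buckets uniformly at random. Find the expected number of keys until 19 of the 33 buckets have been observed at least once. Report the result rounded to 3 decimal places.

With k distinct buckets already seen, the next new one arrives after an expected 33/(33-k) keys.
Sum over k = 0,...,18: E = 33/33 + 33/32 + 33/31 + ... + 33/16 + 33/15 = 27.6288.

27.629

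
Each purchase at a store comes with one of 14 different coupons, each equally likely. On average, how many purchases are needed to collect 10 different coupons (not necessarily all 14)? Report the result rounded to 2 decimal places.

16.36

Going from k to k+1 distinct takes a geometric number of purchases with mean 14/(14-k).
Sum over k = 0,...,9: E = 14/14 + 14/13 + 14/12 + ... + 14/6 + 14/5 = 16.355.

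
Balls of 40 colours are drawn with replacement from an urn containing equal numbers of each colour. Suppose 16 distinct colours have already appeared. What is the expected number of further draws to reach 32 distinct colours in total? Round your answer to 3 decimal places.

42.324

With k distinct colours already seen, the next new one takes an expected 40/(40-k) draws.
Sum over k = 16,...,31: E = 40/24 + 40/23 + 40/22 + ... + 40/10 + 40/9 = 42.3240.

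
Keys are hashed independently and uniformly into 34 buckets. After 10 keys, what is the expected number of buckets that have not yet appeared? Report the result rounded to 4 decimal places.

For each bucket, P(unseen after 10) = (33/34)^10 = 0.74191.
By linearity of expectation, E[unseen] = 34·(33/34)^10 = 25.22488.

25.2249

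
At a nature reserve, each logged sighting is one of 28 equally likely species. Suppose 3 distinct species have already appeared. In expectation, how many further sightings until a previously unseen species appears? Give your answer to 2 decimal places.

1.12

Each sighting yields a new species with probability (28-3)/28 = 25/28, so the wait is geometric with mean 28/25.
E = 28/25 = 1.120.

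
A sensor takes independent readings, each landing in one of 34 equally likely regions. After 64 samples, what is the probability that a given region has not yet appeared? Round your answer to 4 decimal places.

0.1480

On each sample the fixed region fails to appear with probability 33/34.
P(still missing after 64) = (33/34)^64 = 0.14799.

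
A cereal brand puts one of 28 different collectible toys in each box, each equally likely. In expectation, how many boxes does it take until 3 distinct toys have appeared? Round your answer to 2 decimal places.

3.11

With k distinct toys already seen, the next new one arrives after an expected 28/(28-k) boxes.
Sum over k = 0,...,2: E = 28/28 + 28/27 + 28/26 = 3.114.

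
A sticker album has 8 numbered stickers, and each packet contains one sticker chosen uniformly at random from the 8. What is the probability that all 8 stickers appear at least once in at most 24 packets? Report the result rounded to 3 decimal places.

0.703

Let A_i be the event that sticker i is missing after 24 packets. By inclusion–exclusion on the A_i,
P(all seen) = Σ_{j=0}^{8} (-1)^j C(8,j)((8-j)/8)^24
= 1.0000 - 0.3246 + 0.0281 - 0.0007 + 0.0000 - 0.0000 + 0.0000 - 0.0000 + 0.0000
= 0.7028.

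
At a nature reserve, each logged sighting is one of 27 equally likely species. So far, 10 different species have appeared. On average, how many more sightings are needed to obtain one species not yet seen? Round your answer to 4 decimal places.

1.5882

Each sighting yields a new species with probability (27-10)/27 = 17/27, so the wait is geometric with mean 27/17.
E = 27/17 = 1.58824.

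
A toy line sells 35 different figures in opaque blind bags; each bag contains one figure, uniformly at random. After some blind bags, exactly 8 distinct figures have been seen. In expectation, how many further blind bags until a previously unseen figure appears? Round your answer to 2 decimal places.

Each blind bag yields a new figure with probability (35-8)/35 = 27/35, so the wait is geometric with mean 35/27.
E = 35/27 = 1.296.

1.30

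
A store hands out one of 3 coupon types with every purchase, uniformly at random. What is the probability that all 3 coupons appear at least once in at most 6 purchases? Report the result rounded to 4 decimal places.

0.7407

Let A_i be the event that coupon i is missing after 6 purchases. By inclusion–exclusion on the A_i,
P(all seen) = Σ_{j=0}^{3} (-1)^j C(3,j)((3-j)/3)^6
= 1.00000 - 0.26337 + 0.00412 - 0.00000
= 0.74074.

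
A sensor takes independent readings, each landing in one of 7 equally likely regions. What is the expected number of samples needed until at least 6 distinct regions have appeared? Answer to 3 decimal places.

With k distinct regions already seen, the next new one arrives after an expected 7/(7-k) samples.
Sum over k = 0,...,5: E = 7/7 + 7/6 + 7/5 + 7/4 + 7/3 + 7/2 = 11.1500.

11.150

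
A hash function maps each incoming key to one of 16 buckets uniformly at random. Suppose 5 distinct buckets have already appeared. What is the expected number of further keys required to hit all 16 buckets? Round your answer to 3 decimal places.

48.318

With k distinct buckets already seen, the next new one takes an expected 16/(16-k) keys.
Sum over k = 5,...,15: E = 16/11 + 16/10 + 16/9 + ... + 16/2 + 16/1 = 48.3180.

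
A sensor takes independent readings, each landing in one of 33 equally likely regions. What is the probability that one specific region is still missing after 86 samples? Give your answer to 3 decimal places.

On each sample the fixed region fails to appear with probability 32/33.
P(still missing after 86) = (32/33)^86 = 0.0709.

0.071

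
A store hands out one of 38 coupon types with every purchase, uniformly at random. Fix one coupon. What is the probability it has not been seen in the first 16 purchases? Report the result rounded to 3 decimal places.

0.653

On each purchase the fixed coupon fails to appear with probability 37/38.
P(still missing after 16) = (37/38)^16 = 0.6527.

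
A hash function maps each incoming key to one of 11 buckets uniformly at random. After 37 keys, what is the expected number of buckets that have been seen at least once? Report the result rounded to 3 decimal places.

10.677

For each bucket, P(seen in 37 keys) = 1 - (10/11)^37 = 0.9706.
By linearity of expectation, E[distinct seen] = 11·(1 - (10/11)^37) = 10.6765.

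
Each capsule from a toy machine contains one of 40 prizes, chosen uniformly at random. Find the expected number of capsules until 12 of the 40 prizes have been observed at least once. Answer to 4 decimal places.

14.0549

With k distinct prizes already seen, the next new one arrives after an expected 40/(40-k) capsules.
Sum over k = 0,...,11: E = 40/40 + 40/39 + 40/38 + ... + 40/30 + 40/29 = 14.05488.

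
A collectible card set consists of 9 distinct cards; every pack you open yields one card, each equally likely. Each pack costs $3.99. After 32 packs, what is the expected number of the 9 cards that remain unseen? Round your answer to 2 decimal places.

For each card, P(unseen after 32) = (8/9)^32 = 0.023.
By linearity of expectation, E[unseen] = 9·(8/9)^32 = 0.208.

0.21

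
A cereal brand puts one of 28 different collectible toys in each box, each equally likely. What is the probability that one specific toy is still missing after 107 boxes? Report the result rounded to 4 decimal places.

0.0204

Each box misses the fixed toy with probability (28-1)/28 = 27/28, independently.
P(still missing after 107) = (27/28)^107 = 0.02042.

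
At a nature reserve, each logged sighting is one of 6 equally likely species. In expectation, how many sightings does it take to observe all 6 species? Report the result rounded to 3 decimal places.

The wait to go from k to k+1 distinct species is geometric with mean 6/(6-k).
E[T] = 6/6 + 6/5 + 6/4 + 6/3 + 6/2 + 6/1 = 6·H_{6}.
H_{6} = 2.4500, so E[T] = 14.7000.

14.700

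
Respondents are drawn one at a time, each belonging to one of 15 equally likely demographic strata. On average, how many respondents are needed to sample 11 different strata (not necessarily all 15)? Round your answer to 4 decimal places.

Going from k to k+1 distinct takes a geometric number of respondents with mean 15/(15-k).
Sum over k = 0,...,10: E = 15/15 + 15/14 + 15/13 + ... + 15/6 + 15/5 = 18.52343.

18.5234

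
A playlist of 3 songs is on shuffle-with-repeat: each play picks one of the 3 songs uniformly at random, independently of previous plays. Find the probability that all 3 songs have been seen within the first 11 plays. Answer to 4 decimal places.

Let A_i be the event that song i is missing after 11 plays. By inclusion–exclusion on the A_i,
P(all seen) = Σ_{j=0}^{3} (-1)^j C(3,j)((3-j)/3)^11
= 1.00000 - 0.03468 + 0.00002 - 0.00000
= 0.96533.

0.9653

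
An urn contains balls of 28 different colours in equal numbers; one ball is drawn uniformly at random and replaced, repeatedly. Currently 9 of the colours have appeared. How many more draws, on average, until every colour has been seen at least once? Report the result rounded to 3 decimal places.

99.337

With k distinct colours already seen, the next new one takes an expected 28/(28-k) draws.
Sum over k = 9,...,27: E = 28/19 + 28/18 + 28/17 + ... + 28/2 + 28/1 = 99.3367.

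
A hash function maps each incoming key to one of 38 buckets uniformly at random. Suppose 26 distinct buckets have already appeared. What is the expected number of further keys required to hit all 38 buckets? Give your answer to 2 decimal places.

117.92

From k distinct to k+1 distinct takes on average 38/(38-k) keys.
Sum over k = 26,...,37: E = 38/12 + 38/11 + 38/10 + ... + 38/2 + 38/1 = 117.922.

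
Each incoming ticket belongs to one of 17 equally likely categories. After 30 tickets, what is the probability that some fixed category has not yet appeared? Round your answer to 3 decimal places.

0.162

On each ticket the fixed category fails to appear with probability 16/17.
P(still missing after 30) = (16/17)^30 = 0.1622.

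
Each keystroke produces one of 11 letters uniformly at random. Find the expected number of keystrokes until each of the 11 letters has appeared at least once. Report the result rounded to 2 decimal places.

Split into phases: going from k distinct to k+1 distinct takes on average 11/(11-k) keystrokes.
E[T] = 11/11 + 11/10 + 11/9 + ... + 11/2 + 11/1 = 11·H_{11}.
H_{11} = 3.020, so E[T] = 33.219.

33.22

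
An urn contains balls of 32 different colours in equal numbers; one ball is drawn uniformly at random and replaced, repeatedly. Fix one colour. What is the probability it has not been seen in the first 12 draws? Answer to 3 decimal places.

On each draw the fixed colour fails to appear with probability 31/32.
P(still missing after 12) = (31/32)^12 = 0.6832.

0.683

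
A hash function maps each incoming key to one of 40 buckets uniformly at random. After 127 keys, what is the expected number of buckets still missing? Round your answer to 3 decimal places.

1.606

For each bucket, P(unseen after 127) = (39/40)^127 = 0.0401.
By linearity of expectation, E[unseen] = 40·(39/40)^127 = 1.6056.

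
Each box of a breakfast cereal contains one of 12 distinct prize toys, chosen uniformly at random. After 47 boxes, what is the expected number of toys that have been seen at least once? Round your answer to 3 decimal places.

11.799

For each toy, P(seen in 47 boxes) = 1 - (11/12)^47 = 0.9833.
By linearity of expectation, E[distinct seen] = 12·(1 - (11/12)^47) = 11.7990.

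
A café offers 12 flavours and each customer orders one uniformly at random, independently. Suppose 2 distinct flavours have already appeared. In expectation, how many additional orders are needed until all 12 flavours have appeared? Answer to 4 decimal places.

With k distinct flavours already seen, the next new one takes an expected 12/(12-k) orders.
Sum over k = 2,...,11: E = 12/10 + 12/9 + 12/8 + ... + 12/2 + 12/1 = 35.14762.

35.1476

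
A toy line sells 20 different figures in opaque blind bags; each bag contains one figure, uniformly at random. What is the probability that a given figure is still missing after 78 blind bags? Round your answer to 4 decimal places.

Each blind bag misses the fixed figure with probability (20-1)/20 = 19/20, independently.
P(still missing after 78) = (19/20)^78 = 0.01830.

0.0183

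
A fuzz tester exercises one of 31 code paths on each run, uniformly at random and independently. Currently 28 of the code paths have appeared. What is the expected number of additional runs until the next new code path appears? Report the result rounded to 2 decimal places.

The number of runs until the next new code path is geometric with success probability 3/31, so its mean is 31/3.
E = 31/3 = 10.333.

10.33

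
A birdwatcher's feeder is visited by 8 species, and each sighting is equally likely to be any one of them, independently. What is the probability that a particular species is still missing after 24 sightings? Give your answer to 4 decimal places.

0.0406

Each sighting misses the fixed species with probability (8-1)/8 = 7/8, independently.
P(still missing after 24) = (7/8)^24 = 0.04057.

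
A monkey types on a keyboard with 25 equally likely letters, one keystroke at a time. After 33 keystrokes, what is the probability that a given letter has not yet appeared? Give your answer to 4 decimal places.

0.2600

Each keystroke misses the fixed letter with probability (25-1)/25 = 24/25, independently.
P(still missing after 33) = (24/25)^33 = 0.25999.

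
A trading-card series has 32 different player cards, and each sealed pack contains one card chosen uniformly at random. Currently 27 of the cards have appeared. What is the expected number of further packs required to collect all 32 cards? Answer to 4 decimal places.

The wait to go from k to k+1 distinct cards is geometric with mean 32/(32-k).
Sum over k = 27,...,31: E = 32/5 + 32/4 + 32/3 + 32/2 + 32/1 = 73.06667.

73.0667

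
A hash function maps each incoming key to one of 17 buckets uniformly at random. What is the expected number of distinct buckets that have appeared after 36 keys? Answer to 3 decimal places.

15.083

For each bucket, P(seen in 36 keys) = 1 - (16/17)^36 = 0.8872.
By linearity of expectation, E[distinct seen] = 17·(1 - (16/17)^36) = 15.0831.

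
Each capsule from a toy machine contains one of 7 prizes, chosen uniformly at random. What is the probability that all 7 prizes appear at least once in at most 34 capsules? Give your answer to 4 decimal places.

Let A_i be the event that prize i is missing after 34 capsules. By inclusion–exclusion on the A_i,
P(all seen) = Σ_{j=0}^{7} (-1)^j C(7,j)((7-j)/7)^34
= 1.00000 - 0.03706 + 0.00023 - 0.00000 + 0.00000 - 0.00000 + 0.00000 - 0.00000
= 0.96317.

0.9632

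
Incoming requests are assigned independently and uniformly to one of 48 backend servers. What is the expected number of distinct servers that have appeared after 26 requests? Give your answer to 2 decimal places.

For each server, P(seen in 26 requests) = 1 - (47/48)^26 = 0.422.
By linearity of expectation, E[distinct seen] = 48·(1 - (47/48)^26) = 20.234.

20.23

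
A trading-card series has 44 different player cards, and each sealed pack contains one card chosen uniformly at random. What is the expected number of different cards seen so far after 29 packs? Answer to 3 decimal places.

For each card, P(seen in 29 packs) = 1 - (43/44)^29 = 0.4866.
By linearity of expectation, E[distinct seen] = 44·(1 - (43/44)^29) = 21.4103.

21.410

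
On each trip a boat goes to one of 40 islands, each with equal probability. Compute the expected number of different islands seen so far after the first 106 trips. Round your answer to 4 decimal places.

37.2676

For each island, P(seen in 106 trips) = 1 - (39/40)^106 = 0.93169.
By linearity of expectation, E[distinct seen] = 40·(1 - (39/40)^106) = 37.26757.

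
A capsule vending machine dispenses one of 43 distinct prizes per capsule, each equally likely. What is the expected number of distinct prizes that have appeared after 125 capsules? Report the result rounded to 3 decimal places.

For each prize, P(seen in 125 capsules) = 1 - (42/43)^125 = 0.9472.
By linearity of expectation, E[distinct seen] = 43·(1 - (42/43)^125) = 40.7298.

40.730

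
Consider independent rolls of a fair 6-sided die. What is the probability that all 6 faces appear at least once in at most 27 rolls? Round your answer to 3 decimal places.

0.957

Let A_i be the event that face i is missing after 27 rolls. By inclusion–exclusion on the A_i,
P(all seen) = Σ_{j=0}^{6} (-1)^j C(6,j)((6-j)/6)^27
= 1.0000 - 0.0437 + 0.0003 - 0.0000 + 0.0000 - 0.0000 + 0.0000
= 0.9566.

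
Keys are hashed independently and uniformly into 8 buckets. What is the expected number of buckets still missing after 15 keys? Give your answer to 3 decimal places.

For each bucket, P(unseen after 15) = (7/8)^15 = 0.1349.
By linearity of expectation, E[unseen] = 8·(7/8)^15 = 1.0795.

1.079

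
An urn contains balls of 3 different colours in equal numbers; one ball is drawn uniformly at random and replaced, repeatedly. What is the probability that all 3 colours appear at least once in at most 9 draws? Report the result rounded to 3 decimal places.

0.922

Let A_i be the event that colour i is missing after 9 draws. By inclusion–exclusion on the A_i,
P(all seen) = Σ_{j=0}^{3} (-1)^j C(3,j)((3-j)/3)^9
= 1.0000 - 0.0780 + 0.0002 - 0.0000
= 0.9221.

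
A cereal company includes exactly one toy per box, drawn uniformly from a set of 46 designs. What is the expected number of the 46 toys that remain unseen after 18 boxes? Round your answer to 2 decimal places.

For each toy, P(unseen after 18) = (45/46)^18 = 0.673.
By linearity of expectation, E[unseen] = 46·(45/46)^18 = 30.970.

30.97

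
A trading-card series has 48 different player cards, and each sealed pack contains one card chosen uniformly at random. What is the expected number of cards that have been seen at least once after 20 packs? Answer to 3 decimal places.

16.495

For each card, P(seen in 20 packs) = 1 - (47/48)^20 = 0.3437.
By linearity of expectation, E[distinct seen] = 48·(1 - (47/48)^20) = 16.4954.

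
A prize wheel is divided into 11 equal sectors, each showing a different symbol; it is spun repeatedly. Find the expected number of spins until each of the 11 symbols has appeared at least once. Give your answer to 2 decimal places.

33.22

The wait to go from k to k+1 distinct symbols is geometric with mean 11/(11-k).
E[T] = 11/11 + 11/10 + 11/9 + ... + 11/2 + 11/1 = 11·H_{11}.
H_{11} = 3.020, so E[T] = 33.219.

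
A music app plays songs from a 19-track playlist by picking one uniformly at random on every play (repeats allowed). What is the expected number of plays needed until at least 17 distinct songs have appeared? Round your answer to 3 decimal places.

With k distinct songs already seen, the next new one arrives after an expected 19/(19-k) plays.
Sum over k = 0,...,16: E = 19/19 + 19/18 + 19/17 + ... + 19/4 + 19/3 = 38.9071.

38.907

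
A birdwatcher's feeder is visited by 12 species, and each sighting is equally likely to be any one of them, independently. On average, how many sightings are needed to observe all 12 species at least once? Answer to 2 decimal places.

37.24

The wait to go from k to k+1 distinct species is geometric with mean 12/(12-k).
E[T] = 12/12 + 12/11 + 12/10 + ... + 12/2 + 12/1 = 12·H_{12}.
H_{12} = 3.103, so E[T] = 37.239.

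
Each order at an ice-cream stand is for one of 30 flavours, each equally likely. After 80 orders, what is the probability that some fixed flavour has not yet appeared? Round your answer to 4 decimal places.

On each order the fixed flavour fails to appear with probability 29/30.
P(still missing after 80) = (29/30)^80 = 0.06640.

0.0664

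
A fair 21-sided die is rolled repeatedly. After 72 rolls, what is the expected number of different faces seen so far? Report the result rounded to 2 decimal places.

20.37

For each face, P(seen in 72 rolls) = 1 - (20/21)^72 = 0.970.
By linearity of expectation, E[distinct seen] = 21·(1 - (20/21)^72) = 20.374.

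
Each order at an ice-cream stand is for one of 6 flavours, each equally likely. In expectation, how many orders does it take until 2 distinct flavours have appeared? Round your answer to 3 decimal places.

With k distinct flavours already seen, the next new one arrives after an expected 6/(6-k) orders.
Sum over k = 0,...,1: E = 6/6 + 6/5 = 2.2000.

2.200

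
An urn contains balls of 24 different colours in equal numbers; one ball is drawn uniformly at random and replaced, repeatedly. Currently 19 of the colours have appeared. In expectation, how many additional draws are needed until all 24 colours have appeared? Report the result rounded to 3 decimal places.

54.800

The wait to go from k to k+1 distinct colours is geometric with mean 24/(24-k).
Sum over k = 19,...,23: E = 24/5 + 24/4 + 24/3 + 24/2 + 24/1 = 54.8000.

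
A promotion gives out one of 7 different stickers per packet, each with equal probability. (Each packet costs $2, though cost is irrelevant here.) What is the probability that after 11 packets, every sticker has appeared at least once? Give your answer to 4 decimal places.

By inclusion–exclusion over which stickers are missing,
P(all seen) = Σ_{j=0}^{7} (-1)^j C(7,j)((7-j)/7)^11
= 1.00000 - 1.28435 + 0.51857 - 0.07424 + 0.00314 - 0.00002 + 0.00000 - 0.00000
= 0.16310.

0.1631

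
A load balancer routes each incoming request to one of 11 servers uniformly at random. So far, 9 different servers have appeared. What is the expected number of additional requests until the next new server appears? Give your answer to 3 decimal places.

The number of requests until the next new server is geometric with success probability 2/11, so its mean is 11/2.
E = 11/2 = 5.5000.

5.500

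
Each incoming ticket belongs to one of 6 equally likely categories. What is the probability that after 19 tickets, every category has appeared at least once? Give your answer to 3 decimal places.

Let A_i be the event that category i is missing after 19 tickets. By inclusion–exclusion on the A_i,
P(all seen) = Σ_{j=0}^{6} (-1)^j C(6,j)((6-j)/6)^19
= 1.0000 - 0.1878 + 0.0068 - 0.0000 + 0.0000 - 0.0000 + 0.0000
= 0.8189.

0.819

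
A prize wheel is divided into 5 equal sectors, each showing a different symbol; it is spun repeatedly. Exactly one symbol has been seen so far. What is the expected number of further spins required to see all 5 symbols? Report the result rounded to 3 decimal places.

10.417

With k distinct symbols already seen, the next new one takes an expected 5/(5-k) spins.
Sum over k = 1,...,4: E = 5/4 + 5/3 + 5/2 + 5/1 = 10.4167.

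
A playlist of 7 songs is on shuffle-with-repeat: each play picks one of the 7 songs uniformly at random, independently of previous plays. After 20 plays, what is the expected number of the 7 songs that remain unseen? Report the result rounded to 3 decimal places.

0.321

For each song, P(unseen after 20) = (6/7)^20 = 0.0458.
By linearity of expectation, E[unseen] = 7·(6/7)^20 = 0.3207.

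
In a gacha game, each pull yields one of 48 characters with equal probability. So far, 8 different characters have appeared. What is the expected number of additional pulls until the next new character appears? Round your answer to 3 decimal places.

The number of pulls until the next new character is geometric with success probability 40/48, so its mean is 48/40.
E = 48/40 = 1.2000.

1.200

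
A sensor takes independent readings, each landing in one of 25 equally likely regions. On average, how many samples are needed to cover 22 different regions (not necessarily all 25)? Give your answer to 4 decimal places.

49.5656

Going from k to k+1 distinct takes a geometric number of samples with mean 25/(25-k).
Sum over k = 0,...,21: E = 25/25 + 25/24 + 25/23 + ... + 25/5 + 25/4 = 49.56562.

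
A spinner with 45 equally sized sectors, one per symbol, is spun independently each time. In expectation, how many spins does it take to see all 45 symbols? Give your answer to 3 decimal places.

197.773

The wait to go from k to k+1 distinct symbols is geometric with mean 45/(45-k).
E[T] = 45/45 + 45/44 + 45/43 + ... + 45/2 + 45/1 = 45·H_{45}.
H_{45} = 4.3949, so E[T] = 197.7727.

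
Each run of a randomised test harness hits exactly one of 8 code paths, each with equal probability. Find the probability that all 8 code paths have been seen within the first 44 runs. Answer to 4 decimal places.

0.9776

Let A_i be the event that code path i is missing after 44 runs. By inclusion–exclusion on the A_i,
P(all seen) = Σ_{j=0}^{8} (-1)^j C(8,j)((8-j)/8)^44
= 1.00000 - 0.02246 + 0.00009 - 0.00000 + 0.00000 - 0.00000 + 0.00000 - 0.00000 + 0.00000
= 0.97763.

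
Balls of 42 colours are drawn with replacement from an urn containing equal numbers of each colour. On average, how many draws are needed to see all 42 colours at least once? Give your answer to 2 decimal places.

181.72

Split into phases: going from k distinct to k+1 distinct takes on average 42/(42-k) draws.
E[T] = 42/42 + 42/41 + 42/40 + ... + 42/2 + 42/1 = 42·H_{42}.
H_{42} = 4.327, so E[T] = 181.723.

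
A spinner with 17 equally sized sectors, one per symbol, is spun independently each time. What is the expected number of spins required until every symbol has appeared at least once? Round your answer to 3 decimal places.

After k distinct symbols have appeared, the next spin gives a new one with probability (17-k)/17, so the expected wait for the (k+1)-th is 17/(17-k).
E[T] = 17/17 + 17/16 + 17/15 + ... + 17/2 + 17/1 = 17·H_{17}.
H_{17} = 3.4396, so E[T] = 58.4724.

58.472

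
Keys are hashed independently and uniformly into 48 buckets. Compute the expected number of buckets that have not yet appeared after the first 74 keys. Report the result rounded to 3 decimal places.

10.107

For each bucket, P(unseen after 74) = (47/48)^74 = 0.2106.
By linearity of expectation, E[unseen] = 48·(47/48)^74 = 10.1072.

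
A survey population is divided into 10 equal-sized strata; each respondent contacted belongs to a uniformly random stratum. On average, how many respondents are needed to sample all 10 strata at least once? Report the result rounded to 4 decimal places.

Split into phases: going from k distinct to k+1 distinct takes on average 10/(10-k) respondents.
E[T] = 10/10 + 10/9 + 10/8 + ... + 10/2 + 10/1 = 10·H_{10}.
H_{10} = 2.92897, so E[T] = 29.28968.

29.2897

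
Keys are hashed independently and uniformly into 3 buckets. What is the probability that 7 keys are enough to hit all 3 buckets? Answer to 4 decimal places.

0.8258

Let A_i be the event that bucket i is missing after 7 keys. By inclusion–exclusion on the A_i,
P(all seen) = Σ_{j=0}^{3} (-1)^j C(3,j)((3-j)/3)^7
= 1.00000 - 0.17558 + 0.00137 - 0.00000
= 0.82579.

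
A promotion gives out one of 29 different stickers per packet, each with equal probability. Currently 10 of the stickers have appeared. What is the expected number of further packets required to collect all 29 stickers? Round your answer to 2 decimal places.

With k distinct stickers already seen, the next new one takes an expected 29/(29-k) packets.
Sum over k = 10,...,28: E = 29/19 + 29/18 + 29/17 + ... + 29/2 + 29/1 = 102.884.

102.88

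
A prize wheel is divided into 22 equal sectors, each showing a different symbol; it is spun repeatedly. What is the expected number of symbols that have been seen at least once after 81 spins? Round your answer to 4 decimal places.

21.4919

For each symbol, P(seen in 81 spins) = 1 - (21/22)^81 = 0.97690.
By linearity of expectation, E[distinct seen] = 22·(1 - (21/22)^81) = 21.49190.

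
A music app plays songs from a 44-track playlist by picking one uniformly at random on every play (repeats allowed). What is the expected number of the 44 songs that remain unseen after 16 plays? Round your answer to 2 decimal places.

30.46

For each song, P(unseen after 16) = (43/44)^16 = 0.692.
By linearity of expectation, E[unseen] = 44·(43/44)^16 = 30.458.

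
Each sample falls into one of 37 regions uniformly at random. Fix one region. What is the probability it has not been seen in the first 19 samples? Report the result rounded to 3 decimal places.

On each sample the fixed region fails to appear with probability 36/37.
P(still missing after 19) = (36/37)^19 = 0.5942.

0.594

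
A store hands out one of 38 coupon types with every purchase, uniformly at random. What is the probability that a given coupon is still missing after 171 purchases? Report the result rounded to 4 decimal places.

On each purchase the fixed coupon fails to appear with probability 37/38.
P(still missing after 171) = (37/38)^171 = 0.01046.

0.0105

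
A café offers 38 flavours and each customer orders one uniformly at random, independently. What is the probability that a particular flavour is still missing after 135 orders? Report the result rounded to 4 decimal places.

0.0273

Each order misses the fixed flavour with probability (38-1)/38 = 37/38, independently.
P(still missing after 135) = (37/38)^135 = 0.02732.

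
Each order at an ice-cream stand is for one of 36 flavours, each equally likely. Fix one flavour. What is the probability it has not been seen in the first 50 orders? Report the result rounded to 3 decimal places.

Each order misses the fixed flavour with probability (36-1)/36 = 35/36, independently.
P(still missing after 50) = (35/36)^50 = 0.2445.

0.244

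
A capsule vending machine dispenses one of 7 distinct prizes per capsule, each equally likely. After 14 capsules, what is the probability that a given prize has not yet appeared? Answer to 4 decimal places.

0.1155

Each capsule misses the fixed prize with probability (7-1)/7 = 6/7, independently.
P(still missing after 14) = (6/7)^14 = 0.11554.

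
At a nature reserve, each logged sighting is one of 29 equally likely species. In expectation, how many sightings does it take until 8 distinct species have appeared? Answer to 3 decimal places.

9.173

Going from k to k+1 distinct takes a geometric number of sightings with mean 29/(29-k).
Sum over k = 0,...,7: E = 29/29 + 29/28 + 29/27 + ... + 29/23 + 29/22 = 9.1726.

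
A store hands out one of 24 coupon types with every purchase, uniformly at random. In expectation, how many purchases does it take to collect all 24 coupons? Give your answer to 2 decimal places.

After k distinct coupons have appeared, the next purchase gives a new one with probability (24-k)/24, so the expected wait for the (k+1)-th is 24/(24-k).
E[T] = 24/24 + 24/23 + 24/22 + ... + 24/2 + 24/1 = 24·H_{24}.
H_{24} = 3.776, so E[T] = 90.623.

90.62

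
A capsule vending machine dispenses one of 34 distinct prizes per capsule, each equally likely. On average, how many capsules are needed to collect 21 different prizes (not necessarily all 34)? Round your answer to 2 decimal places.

Going from k to k+1 distinct takes a geometric number of capsules with mean 34/(34-k).
Sum over k = 0,...,20: E = 34/34 + 34/33 + 34/32 + ... + 34/15 + 34/14 = 31.895.

31.89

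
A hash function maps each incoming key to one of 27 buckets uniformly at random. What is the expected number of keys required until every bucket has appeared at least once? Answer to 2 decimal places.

Split into phases: going from k distinct to k+1 distinct takes on average 27/(27-k) keys.
E[T] = 27/27 + 27/26 + 27/25 + ... + 27/2 + 27/1 = 27·H_{27}.
H_{27} = 3.891, so E[T] = 105.069.

105.07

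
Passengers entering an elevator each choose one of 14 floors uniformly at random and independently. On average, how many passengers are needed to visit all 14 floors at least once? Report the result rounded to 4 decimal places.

After k distinct floors have appeared, the next passenger gives a new one with probability (14-k)/14, so the expected wait for the (k+1)-th is 14/(14-k).
E[T] = 14/14 + 14/13 + 14/12 + ... + 14/2 + 14/1 = 14·H_{14}.
H_{14} = 3.25156, so E[T] = 45.52187.

45.5219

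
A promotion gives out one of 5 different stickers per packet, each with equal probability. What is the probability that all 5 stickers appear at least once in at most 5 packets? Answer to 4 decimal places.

0.0384

Let A_i be the event that sticker i is missing after 5 packets. By inclusion–exclusion on the A_i,
P(all seen) = Σ_{j=0}^{5} (-1)^j C(5,j)((5-j)/5)^5
= 1.00000 - 1.63840 + 0.77760 - 0.10240 + 0.00160 - 0.00000
= 0.03840.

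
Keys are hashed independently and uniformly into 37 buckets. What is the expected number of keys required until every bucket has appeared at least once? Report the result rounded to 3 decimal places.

After k distinct buckets have appeared, the next key gives a new one with probability (37-k)/37, so the expected wait for the (k+1)-th is 37/(37-k).
E[T] = 37/37 + 37/36 + 37/35 + ... + 37/2 + 37/1 = 37·H_{37}.
H_{37} = 4.2016, so E[T] = 155.4587.

155.459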